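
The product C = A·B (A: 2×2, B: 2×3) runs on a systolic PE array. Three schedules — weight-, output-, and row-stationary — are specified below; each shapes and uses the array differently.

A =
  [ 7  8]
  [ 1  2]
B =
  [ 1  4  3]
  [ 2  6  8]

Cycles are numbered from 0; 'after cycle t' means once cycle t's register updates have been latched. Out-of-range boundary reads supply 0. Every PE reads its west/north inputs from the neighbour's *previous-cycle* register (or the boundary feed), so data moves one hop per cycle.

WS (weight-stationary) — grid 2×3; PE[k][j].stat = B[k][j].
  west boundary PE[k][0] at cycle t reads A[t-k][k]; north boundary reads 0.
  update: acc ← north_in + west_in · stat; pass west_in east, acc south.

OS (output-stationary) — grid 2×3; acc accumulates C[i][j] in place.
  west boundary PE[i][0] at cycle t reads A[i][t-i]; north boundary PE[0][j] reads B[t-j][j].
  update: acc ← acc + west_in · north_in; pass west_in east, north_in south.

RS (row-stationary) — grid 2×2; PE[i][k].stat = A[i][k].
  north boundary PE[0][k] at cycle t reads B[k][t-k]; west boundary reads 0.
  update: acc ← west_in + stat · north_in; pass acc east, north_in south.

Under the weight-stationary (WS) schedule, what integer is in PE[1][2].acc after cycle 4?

PE[1][2].acc = 19

WS on a 2×3 grid — tracing PE[1][2] and its feeders:
  0: (0,2).acc=0  regs=<0,0>
  0: (1,1).acc=0  regs=<0,0>
  0: (1,2).acc=0  regs=<0,0>
  1: (0,2).acc=0  regs=<0,0>
  1: (1,1).acc=0  regs=<0,0>
  1: (1,2).acc=0  regs=<0,0>
  2: (0,2).acc=21  regs=<7,21>
  2: (1,1).acc=76  regs=<8,76>
  2: (1,2).acc=0  regs=<0,0>
  3: (0,2).acc=3  regs=<1,3>
  3: (1,1).acc=16  regs=<2,16>
  3: (1,2).acc=85  regs=<8,85>
  4: (0,2).acc=0  regs=<0,0>
  4: (1,1).acc=0  regs=<0,0>
  4: (1,2).acc=19  regs=<2,19>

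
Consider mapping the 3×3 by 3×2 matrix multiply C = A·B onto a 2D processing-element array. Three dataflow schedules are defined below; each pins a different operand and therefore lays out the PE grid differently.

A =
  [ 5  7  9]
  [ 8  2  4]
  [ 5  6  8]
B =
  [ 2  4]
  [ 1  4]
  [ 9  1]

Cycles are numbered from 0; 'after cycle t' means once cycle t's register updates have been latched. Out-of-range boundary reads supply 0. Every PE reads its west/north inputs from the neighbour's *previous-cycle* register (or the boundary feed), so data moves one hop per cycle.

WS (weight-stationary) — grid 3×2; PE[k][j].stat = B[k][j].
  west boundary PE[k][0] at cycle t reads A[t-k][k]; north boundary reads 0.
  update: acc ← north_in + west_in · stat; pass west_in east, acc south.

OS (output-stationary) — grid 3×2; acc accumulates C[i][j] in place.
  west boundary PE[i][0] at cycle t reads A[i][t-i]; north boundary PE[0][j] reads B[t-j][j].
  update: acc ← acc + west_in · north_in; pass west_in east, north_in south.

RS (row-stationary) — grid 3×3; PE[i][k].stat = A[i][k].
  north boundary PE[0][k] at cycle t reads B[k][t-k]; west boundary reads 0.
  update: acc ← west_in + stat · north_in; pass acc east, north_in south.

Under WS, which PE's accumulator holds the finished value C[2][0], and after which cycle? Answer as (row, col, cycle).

(row, col, cycle) = (2, 0, 4)

Under WS, C[2][0] lands at PE[2][0]:
  step 0 · PE2,0: acc=0; fwd→0 fwd↓0
  step 1 · PE2,0: acc=0; fwd→0 fwd↓0
  step 2 · PE2,0: acc=98; fwd→9 fwd↓98
  step 3 · PE2,0: acc=54; fwd→4 fwd↓54
  step 4 · PE2,0: acc=88; fwd→8 fwd↓88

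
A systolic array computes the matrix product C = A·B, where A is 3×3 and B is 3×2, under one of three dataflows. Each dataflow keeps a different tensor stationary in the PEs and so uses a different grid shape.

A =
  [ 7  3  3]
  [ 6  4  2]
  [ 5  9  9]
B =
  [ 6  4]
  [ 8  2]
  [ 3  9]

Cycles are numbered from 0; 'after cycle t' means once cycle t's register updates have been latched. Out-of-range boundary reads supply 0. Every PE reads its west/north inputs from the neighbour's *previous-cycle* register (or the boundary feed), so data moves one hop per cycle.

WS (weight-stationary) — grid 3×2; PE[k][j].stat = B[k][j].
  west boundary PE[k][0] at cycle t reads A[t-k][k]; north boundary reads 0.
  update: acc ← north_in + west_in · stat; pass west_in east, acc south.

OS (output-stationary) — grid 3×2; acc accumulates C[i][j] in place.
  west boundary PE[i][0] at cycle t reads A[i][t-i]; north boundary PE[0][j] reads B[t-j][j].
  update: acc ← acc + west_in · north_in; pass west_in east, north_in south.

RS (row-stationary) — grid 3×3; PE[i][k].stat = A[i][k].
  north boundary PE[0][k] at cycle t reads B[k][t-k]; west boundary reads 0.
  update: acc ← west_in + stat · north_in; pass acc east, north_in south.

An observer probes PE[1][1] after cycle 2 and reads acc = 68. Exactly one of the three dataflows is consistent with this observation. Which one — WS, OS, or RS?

WS [3×2] PE[1][1] across cycles:
  step 0 · PE1,1: acc=0; fwd→0 fwd↓0
  step 1 · PE1,1: acc=0; fwd→0 fwd↓0
  step 2 · PE1,1: acc=34; fwd→3 fwd↓34
OS [3×2] PE[1][1] across cycles:
  step 0 · PE1,1: acc=0; fwd→0 fwd↓0
  step 1 · PE1,1: acc=0; fwd→0 fwd↓0
  step 2 · PE1,1: acc=24; fwd→6 fwd↓4
RS [3×3] PE[1][1] across cycles:
  step 0 · PE1,1: acc=0; fwd→0 fwd↓0
  step 1 · PE1,1: acc=0; fwd→0 fwd↓0
  step 2 · PE1,1: acc=68; fwd→68 fwd↓8

dataflow = RS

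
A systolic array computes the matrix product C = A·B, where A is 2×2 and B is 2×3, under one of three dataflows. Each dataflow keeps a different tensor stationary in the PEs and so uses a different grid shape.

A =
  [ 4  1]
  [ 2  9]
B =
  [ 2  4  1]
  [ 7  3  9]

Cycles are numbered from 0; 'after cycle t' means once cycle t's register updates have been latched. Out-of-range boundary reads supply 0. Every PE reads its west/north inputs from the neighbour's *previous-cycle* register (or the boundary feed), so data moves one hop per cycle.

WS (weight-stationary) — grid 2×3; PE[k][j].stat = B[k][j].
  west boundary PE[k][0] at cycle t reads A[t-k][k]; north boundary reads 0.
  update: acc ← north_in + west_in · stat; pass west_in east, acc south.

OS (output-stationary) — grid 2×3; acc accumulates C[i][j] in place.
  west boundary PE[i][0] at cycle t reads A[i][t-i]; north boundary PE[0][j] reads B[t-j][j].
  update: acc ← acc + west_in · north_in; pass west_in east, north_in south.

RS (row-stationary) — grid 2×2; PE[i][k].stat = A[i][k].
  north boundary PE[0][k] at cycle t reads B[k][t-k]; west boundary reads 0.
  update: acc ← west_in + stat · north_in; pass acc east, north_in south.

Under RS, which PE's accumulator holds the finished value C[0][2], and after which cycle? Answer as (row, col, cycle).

(row, col, cycle) = (0, 1, 3)

RS — PE[0][1] is where C[0][2] collects:
  @0  [0,1]  acc 0  |  →0  ↓0
  @1  [0,1]  acc 15  |  →15  ↓7
  @2  [0,1]  acc 19  |  →19  ↓3
  @3  [0,1]  acc 13  |  →13  ↓9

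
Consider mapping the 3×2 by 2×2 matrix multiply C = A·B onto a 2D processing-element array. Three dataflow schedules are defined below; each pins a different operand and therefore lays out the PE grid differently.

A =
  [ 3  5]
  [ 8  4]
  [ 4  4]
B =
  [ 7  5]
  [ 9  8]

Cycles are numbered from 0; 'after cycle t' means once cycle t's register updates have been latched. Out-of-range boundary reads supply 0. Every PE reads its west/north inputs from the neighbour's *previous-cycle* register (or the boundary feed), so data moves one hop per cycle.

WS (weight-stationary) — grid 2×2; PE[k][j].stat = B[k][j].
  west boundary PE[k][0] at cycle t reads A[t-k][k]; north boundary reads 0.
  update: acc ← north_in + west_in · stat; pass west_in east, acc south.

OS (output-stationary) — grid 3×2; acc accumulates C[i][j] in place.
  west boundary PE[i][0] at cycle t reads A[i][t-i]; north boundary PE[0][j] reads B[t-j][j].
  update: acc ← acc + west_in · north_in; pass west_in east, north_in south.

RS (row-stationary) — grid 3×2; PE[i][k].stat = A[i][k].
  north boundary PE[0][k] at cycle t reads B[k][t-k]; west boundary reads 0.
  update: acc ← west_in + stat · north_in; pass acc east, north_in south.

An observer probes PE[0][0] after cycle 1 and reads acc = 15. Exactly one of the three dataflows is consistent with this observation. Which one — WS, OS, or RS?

WS [2×2] PE[0][0] across cycles:
  t=0 PE[0][0]: acc=21 h=3 v=21
  t=1 PE[0][0]: acc=56 h=8 v=56
OS [3×2] PE[0][0] across cycles:
  t=0 PE[0][0]: acc=21 h=3 v=7
  t=1 PE[0][0]: acc=66 h=5 v=9
RS [3×2] PE[0][0] across cycles:
  t=0 PE[0][0]: acc=21 h=21 v=7
  t=1 PE[0][0]: acc=15 h=15 v=5

dataflow = RS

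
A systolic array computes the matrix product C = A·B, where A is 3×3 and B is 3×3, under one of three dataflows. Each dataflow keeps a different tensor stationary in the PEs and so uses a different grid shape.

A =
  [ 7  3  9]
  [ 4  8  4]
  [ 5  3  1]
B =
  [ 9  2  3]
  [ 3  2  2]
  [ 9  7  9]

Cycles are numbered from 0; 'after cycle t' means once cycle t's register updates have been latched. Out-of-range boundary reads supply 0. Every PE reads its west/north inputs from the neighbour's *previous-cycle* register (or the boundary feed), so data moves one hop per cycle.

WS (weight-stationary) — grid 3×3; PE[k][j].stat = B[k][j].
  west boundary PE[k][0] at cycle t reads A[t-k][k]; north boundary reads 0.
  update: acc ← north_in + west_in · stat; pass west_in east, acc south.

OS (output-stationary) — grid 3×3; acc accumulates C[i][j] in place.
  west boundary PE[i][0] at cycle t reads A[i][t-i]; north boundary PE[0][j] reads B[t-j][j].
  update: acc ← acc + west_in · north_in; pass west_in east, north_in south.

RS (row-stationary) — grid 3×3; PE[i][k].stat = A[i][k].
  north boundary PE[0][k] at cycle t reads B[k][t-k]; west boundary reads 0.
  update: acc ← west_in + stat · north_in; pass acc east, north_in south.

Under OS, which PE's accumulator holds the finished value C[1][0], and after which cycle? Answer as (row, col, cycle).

(row, col, cycle) = (1, 0, 3)

OS — PE[1][0] is where C[1][0] collects:
  cycle 0: PE[1][0] → acc 0, east 0, south 0
  cycle 1: PE[1][0] → acc 36, east 4, south 9
  cycle 2: PE[1][0] → acc 60, east 8, south 3
  cycle 3: PE[1][0] → acc 96, east 4, south 9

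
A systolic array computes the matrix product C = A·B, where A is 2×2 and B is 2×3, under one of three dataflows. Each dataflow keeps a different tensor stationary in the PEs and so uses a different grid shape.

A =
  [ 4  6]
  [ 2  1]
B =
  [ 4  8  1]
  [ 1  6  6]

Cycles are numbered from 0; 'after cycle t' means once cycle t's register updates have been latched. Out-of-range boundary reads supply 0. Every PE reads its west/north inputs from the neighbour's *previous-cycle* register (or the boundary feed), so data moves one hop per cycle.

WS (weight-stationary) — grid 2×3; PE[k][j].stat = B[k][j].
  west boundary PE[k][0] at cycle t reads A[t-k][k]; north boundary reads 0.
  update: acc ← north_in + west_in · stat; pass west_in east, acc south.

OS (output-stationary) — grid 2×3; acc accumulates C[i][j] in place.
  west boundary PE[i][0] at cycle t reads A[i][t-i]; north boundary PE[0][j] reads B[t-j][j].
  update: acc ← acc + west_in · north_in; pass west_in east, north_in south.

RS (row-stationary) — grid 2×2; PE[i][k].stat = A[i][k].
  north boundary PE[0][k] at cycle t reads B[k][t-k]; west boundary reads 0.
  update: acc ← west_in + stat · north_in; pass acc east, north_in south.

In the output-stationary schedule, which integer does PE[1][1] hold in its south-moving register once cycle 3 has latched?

register = 6

Tracing OS — 2×3 array, target PE[1][1]:
  after 0 — PE[0][1] acc=0, pass-E 0, pass-S 0
  after 0 — PE[1][0] acc=0, pass-E 0, pass-S 0
  after 0 — PE[1][1] acc=0, pass-E 0, pass-S 0
  after 1 — PE[0][1] acc=32, pass-E 4, pass-S 8
  after 1 — PE[1][0] acc=8, pass-E 2, pass-S 4
  after 1 — PE[1][1] acc=0, pass-E 0, pass-S 0
  after 2 — PE[0][1] acc=68, pass-E 6, pass-S 6
  after 2 — PE[1][0] acc=9, pass-E 1, pass-S 1
  after 2 — PE[1][1] acc=16, pass-E 2, pass-S 8
  after 3 — PE[0][1] acc=68, pass-E 0, pass-S 0
  after 3 — PE[1][0] acc=9, pass-E 0, pass-S 0
  after 3 — PE[1][1] acc=22, pass-E 1, pass-S 6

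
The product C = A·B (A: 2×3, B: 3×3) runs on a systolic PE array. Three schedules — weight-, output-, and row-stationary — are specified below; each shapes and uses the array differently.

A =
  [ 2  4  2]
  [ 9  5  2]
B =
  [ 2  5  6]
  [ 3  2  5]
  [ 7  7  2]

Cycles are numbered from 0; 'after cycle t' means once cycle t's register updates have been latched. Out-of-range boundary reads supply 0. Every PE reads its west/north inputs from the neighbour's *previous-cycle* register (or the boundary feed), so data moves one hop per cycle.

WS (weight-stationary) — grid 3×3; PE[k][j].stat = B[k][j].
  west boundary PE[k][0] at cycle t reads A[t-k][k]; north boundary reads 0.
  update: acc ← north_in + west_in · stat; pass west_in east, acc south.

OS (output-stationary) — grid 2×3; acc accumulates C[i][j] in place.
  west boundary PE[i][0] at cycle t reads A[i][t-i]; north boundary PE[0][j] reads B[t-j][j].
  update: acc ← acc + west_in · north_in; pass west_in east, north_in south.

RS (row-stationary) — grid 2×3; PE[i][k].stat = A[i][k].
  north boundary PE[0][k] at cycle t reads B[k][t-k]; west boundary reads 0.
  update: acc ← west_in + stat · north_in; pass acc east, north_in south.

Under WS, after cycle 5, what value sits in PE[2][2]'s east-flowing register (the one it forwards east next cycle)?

register = 2

WS (3×3). Following PE[2][2] plus its west/north inputs:
  @0  [1,2]  acc 0  |  →0  ↓0
  @0  [2,1]  acc 0  |  →0  ↓0
  @0  [2,2]  acc 0  |  →0  ↓0
  @1  [1,2]  acc 0  |  →0  ↓0
  @1  [2,1]  acc 0  |  →0  ↓0
  @1  [2,2]  acc 0  |  →0  ↓0
  @2  [1,2]  acc 0  |  →0  ↓0
  @2  [2,1]  acc 0  |  →0  ↓0
  @2  [2,2]  acc 0  |  →0  ↓0
  @3  [1,2]  acc 32  |  →4  ↓32
  @3  [2,1]  acc 32  |  →2  ↓32
  @3  [2,2]  acc 0  |  →0  ↓0
  @4  [1,2]  acc 79  |  →5  ↓79
  @4  [2,1]  acc 69  |  →2  ↓69
  @4  [2,2]  acc 36  |  →2  ↓36
  @5  [1,2]  acc 0  |  →0  ↓0
  @5  [2,1]  acc 0  |  →0  ↓0
  @5  [2,2]  acc 83  |  →2  ↓83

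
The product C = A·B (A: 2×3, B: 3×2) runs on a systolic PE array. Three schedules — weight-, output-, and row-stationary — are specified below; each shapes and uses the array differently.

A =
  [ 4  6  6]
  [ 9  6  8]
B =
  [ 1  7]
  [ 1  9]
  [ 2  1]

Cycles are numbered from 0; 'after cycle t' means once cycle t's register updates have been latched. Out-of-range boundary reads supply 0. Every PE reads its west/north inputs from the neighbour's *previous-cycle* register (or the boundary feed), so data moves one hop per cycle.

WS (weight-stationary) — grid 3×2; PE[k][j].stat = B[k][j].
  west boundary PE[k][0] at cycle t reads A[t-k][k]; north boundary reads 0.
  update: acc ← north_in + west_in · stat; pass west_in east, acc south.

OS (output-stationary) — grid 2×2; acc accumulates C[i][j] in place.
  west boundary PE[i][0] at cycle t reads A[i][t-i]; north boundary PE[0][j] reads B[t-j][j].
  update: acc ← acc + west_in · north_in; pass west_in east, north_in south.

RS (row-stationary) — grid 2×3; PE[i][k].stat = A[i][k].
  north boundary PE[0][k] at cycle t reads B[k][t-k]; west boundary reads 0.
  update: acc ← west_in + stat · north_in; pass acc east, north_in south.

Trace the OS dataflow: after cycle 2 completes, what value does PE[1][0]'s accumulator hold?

PE[1][0].acc = 15

OS on a 2×2 grid — tracing PE[1][0] and its feeders:
  @0  [0,0]  acc 4  |  →4  ↓1
  @0  [1,0]  acc 0  |  →0  ↓0
  @1  [0,0]  acc 10  |  →6  ↓1
  @1  [1,0]  acc 9  |  →9  ↓1
  @2  [0,0]  acc 22  |  →6  ↓2
  @2  [1,0]  acc 15  |  →6  ↓1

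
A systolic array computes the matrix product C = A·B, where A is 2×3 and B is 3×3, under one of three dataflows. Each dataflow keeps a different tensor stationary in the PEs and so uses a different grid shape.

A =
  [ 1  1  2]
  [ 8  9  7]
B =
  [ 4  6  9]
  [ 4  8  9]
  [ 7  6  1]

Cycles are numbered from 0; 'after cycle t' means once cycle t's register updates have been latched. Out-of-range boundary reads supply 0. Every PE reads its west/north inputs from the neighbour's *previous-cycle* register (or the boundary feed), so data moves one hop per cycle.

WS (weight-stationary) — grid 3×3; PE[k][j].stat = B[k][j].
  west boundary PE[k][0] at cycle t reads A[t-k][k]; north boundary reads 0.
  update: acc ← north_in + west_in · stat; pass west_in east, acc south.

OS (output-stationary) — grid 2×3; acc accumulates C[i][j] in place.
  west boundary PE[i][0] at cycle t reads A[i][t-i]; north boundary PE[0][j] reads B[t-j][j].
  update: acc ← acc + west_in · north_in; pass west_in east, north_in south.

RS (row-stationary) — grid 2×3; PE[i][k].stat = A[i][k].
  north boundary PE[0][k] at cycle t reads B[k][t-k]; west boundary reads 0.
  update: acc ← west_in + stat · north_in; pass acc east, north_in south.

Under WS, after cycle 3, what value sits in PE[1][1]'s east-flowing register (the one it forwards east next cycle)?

register = 9

WS on a 3×3 grid — tracing PE[1][1] and its feeders:
  0: (0,1).acc=0  regs=<0,0>
  0: (1,0).acc=0  regs=<0,0>
  0: (1,1).acc=0  regs=<0,0>
  1: (0,1).acc=6  regs=<1,6>
  1: (1,0).acc=8  regs=<1,8>
  1: (1,1).acc=0  regs=<0,0>
  2: (0,1).acc=48  regs=<8,48>
  2: (1,0).acc=68  regs=<9,68>
  2: (1,1).acc=14  regs=<1,14>
  3: (0,1).acc=0  regs=<0,0>
  3: (1,0).acc=0  regs=<0,0>
  3: (1,1).acc=120  regs=<9,120>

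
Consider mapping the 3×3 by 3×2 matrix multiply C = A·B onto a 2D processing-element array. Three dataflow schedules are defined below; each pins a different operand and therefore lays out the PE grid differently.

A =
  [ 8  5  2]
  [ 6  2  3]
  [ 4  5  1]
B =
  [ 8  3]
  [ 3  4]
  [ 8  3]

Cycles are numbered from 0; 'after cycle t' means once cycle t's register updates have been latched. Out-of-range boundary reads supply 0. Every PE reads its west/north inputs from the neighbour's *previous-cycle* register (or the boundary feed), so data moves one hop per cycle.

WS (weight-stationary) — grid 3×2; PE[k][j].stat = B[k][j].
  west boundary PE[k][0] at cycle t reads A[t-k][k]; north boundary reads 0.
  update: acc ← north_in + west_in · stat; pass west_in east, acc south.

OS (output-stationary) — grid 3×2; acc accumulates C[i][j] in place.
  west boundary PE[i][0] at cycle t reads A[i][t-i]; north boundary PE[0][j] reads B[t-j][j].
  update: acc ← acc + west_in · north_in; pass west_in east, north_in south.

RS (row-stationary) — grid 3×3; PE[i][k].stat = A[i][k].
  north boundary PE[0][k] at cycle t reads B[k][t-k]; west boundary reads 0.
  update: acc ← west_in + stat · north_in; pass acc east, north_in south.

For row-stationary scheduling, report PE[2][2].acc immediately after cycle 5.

RS (3×3). Following PE[2][2] plus its west/north inputs:
  @0  [1,2]  acc 0  |  →0  ↓0
  @0  [2,1]  acc 0  |  →0  ↓0
  @0  [2,2]  acc 0  |  →0  ↓0
  @1  [1,2]  acc 0  |  →0  ↓0
  @1  [2,1]  acc 0  |  →0  ↓0
  @1  [2,2]  acc 0  |  →0  ↓0
  @2  [1,2]  acc 0  |  →0  ↓0
  @2  [2,1]  acc 0  |  →0  ↓0
  @2  [2,2]  acc 0  |  →0  ↓0
  @3  [1,2]  acc 78  |  →78  ↓8
  @3  [2,1]  acc 47  |  →47  ↓3
  @3  [2,2]  acc 0  |  →0  ↓0
  @4  [1,2]  acc 35  |  →35  ↓3
  @4  [2,1]  acc 32  |  →32  ↓4
  @4  [2,2]  acc 55  |  →55  ↓8
  @5  [1,2]  acc 0  |  →0  ↓0
  @5  [2,1]  acc 0  |  →0  ↓0
  @5  [2,2]  acc 35  |  →35  ↓3

PE[2][2].acc = 35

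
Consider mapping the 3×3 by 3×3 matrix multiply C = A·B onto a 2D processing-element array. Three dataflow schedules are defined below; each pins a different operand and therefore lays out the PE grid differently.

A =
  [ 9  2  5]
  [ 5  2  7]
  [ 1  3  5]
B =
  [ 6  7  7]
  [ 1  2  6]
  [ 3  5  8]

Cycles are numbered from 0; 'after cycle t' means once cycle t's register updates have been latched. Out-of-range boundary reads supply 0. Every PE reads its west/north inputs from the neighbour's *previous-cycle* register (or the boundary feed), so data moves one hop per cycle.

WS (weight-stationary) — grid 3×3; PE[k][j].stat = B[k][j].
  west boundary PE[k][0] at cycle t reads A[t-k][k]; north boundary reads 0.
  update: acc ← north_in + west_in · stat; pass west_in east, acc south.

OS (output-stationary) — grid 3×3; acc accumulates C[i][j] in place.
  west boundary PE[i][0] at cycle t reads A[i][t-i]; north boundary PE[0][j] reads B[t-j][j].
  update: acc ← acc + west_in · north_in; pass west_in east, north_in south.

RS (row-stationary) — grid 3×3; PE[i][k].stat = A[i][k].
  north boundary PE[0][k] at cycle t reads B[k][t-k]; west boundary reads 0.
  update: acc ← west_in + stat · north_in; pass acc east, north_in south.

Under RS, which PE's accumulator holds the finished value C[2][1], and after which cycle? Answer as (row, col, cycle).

(row, col, cycle) = (2, 2, 5)

RS: C[2][1] accumulates in PE[2][2]:
  after 0 — PE[2][2] acc=0, pass-E 0, pass-S 0
  after 1 — PE[2][2] acc=0, pass-E 0, pass-S 0
  after 2 — PE[2][2] acc=0, pass-E 0, pass-S 0
  after 3 — PE[2][2] acc=0, pass-E 0, pass-S 0
  after 4 — PE[2][2] acc=24, pass-E 24, pass-S 3
  after 5 — PE[2][2] acc=38, pass-E 38, pass-S 5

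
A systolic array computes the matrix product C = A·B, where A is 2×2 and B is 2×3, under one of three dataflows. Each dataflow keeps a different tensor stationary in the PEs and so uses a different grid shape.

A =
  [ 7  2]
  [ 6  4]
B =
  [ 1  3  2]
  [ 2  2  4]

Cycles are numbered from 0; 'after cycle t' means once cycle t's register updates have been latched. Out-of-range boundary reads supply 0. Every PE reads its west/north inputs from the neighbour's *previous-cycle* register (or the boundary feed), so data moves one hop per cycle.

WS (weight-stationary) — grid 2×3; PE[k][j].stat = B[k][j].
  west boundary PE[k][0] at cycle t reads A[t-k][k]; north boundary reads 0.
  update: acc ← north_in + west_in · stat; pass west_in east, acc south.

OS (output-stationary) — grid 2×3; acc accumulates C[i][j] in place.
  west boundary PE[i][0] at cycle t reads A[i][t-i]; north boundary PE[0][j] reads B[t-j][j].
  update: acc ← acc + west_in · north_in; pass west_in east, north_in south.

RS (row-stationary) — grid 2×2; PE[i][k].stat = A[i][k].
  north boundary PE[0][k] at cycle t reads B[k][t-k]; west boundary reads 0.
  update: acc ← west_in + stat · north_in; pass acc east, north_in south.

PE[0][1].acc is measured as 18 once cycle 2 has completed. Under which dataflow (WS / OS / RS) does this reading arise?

WS [2×3] PE[0][1] across cycles:
  step 0 · PE0,1: acc=0; fwd→0 fwd↓0
  step 1 · PE0,1: acc=21; fwd→7 fwd↓21
  step 2 · PE0,1: acc=18; fwd→6 fwd↓18
OS [2×3] PE[0][1] across cycles:
  step 0 · PE0,1: acc=0; fwd→0 fwd↓0
  step 1 · PE0,1: acc=21; fwd→7 fwd↓3
  step 2 · PE0,1: acc=25; fwd→2 fwd↓2
RS [2×2] PE[0][1] across cycles:
  step 0 · PE0,1: acc=0; fwd→0 fwd↓0
  step 1 · PE0,1: acc=11; fwd→11 fwd↓2
  step 2 · PE0,1: acc=25; fwd→25 fwd↓2

dataflow = WS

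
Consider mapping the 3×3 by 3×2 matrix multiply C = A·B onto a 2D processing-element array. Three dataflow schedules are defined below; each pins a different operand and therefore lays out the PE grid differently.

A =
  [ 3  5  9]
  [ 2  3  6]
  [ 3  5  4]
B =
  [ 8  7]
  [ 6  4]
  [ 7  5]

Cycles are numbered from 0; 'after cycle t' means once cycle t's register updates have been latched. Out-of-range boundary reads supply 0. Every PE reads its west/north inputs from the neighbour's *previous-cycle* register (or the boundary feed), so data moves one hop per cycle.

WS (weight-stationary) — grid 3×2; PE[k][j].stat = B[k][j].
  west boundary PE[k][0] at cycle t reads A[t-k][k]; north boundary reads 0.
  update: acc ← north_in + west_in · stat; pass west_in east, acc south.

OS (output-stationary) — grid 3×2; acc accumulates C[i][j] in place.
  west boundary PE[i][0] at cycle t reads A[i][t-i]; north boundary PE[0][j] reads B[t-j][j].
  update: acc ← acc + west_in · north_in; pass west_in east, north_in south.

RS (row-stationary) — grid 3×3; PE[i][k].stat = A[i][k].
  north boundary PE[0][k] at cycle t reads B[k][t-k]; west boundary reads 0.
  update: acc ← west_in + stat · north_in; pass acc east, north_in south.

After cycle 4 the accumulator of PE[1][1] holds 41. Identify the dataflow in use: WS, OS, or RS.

dataflow = WS

— WS: 3×2; PE[1][1] trace:
  0: (1,1).acc=0  regs=<0,0>
  1: (1,1).acc=0  regs=<0,0>
  2: (1,1).acc=41  regs=<5,41>
  3: (1,1).acc=26  regs=<3,26>
  4: (1,1).acc=41  regs=<5,41>
— OS: 3×2; PE[1][1] trace:
  0: (1,1).acc=0  regs=<0,0>
  1: (1,1).acc=0  regs=<0,0>
  2: (1,1).acc=14  regs=<2,7>
  3: (1,1).acc=26  regs=<3,4>
  4: (1,1).acc=56  regs=<6,5>
— RS: 3×3; PE[1][1] trace:
  0: (1,1).acc=0  regs=<0,0>
  1: (1,1).acc=0  regs=<0,0>
  2: (1,1).acc=34  regs=<34,6>
  3: (1,1).acc=26  regs=<26,4>
  4: (1,1).acc=0  regs=<0,0>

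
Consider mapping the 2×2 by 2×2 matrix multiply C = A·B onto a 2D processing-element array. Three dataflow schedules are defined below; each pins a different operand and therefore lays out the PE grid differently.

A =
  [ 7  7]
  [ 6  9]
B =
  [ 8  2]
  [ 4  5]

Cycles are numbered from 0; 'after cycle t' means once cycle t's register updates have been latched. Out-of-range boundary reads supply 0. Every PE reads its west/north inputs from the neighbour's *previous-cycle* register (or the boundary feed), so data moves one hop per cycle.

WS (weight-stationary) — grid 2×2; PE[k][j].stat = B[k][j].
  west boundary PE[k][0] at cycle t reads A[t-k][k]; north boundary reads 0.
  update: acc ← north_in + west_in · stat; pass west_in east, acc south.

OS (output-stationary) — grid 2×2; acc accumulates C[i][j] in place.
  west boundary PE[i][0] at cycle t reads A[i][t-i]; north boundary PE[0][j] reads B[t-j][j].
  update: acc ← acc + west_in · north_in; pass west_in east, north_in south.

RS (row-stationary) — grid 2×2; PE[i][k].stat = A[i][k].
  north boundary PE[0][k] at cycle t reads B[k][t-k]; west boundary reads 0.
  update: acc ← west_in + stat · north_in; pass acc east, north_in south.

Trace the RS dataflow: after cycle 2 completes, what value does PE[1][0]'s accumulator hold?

PE[1][0].acc = 12

RS (2×2). Following PE[1][0] plus its west/north inputs:
  t=0 PE[0][0]: acc=56 h=56 v=8
  t=0 PE[1][0]: acc=0 h=0 v=0
  t=1 PE[0][0]: acc=14 h=14 v=2
  t=1 PE[1][0]: acc=48 h=48 v=8
  t=2 PE[0][0]: acc=0 h=0 v=0
  t=2 PE[1][0]: acc=12 h=12 v=2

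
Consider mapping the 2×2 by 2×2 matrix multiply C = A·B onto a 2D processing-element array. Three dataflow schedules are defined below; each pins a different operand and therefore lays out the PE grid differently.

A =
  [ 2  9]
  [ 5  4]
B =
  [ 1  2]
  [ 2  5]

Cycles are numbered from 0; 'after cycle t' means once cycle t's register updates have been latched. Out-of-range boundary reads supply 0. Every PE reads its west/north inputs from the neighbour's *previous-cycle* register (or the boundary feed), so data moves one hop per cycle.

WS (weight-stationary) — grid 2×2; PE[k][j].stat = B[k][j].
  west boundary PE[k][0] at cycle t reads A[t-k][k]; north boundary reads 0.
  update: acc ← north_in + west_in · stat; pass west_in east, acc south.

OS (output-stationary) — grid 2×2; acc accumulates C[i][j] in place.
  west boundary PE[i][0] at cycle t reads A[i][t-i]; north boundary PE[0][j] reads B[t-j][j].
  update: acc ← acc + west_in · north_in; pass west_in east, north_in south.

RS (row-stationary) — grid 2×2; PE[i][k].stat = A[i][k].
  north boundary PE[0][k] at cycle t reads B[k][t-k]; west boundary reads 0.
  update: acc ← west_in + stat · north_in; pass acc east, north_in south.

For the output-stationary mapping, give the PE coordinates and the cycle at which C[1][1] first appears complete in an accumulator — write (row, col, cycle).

OS: C[1][1] accumulates in PE[1][1]:
  after 0 — PE[1][1] acc=0, pass-E 0, pass-S 0
  after 1 — PE[1][1] acc=0, pass-E 0, pass-S 0
  after 2 — PE[1][1] acc=10, pass-E 5, pass-S 2
  after 3 — PE[1][1] acc=30, pass-E 4, pass-S 5

(row, col, cycle) = (1, 1, 3)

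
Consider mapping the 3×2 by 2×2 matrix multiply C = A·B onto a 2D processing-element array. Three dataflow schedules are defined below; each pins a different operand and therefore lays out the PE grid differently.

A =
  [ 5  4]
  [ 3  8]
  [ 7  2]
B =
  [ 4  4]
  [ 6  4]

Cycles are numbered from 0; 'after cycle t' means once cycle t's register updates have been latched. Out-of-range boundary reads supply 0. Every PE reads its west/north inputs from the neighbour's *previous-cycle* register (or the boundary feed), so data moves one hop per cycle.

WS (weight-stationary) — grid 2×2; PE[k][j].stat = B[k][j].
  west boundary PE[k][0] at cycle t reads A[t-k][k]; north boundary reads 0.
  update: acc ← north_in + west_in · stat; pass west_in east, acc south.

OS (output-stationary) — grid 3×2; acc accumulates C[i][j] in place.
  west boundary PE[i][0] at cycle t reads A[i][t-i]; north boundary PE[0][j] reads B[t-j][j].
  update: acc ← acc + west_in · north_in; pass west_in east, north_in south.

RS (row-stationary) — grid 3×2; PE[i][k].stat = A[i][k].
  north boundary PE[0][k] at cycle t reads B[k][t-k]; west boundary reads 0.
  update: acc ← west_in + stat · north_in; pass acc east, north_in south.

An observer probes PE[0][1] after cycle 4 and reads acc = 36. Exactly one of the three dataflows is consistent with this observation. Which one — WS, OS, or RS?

Under WS (2×2), PE[0][1]:
  t=0 PE[0][1]: acc=0 h=0 v=0
  t=1 PE[0][1]: acc=20 h=5 v=20
  t=2 PE[0][1]: acc=12 h=3 v=12
  t=3 PE[0][1]: acc=28 h=7 v=28
  t=4 PE[0][1]: acc=0 h=0 v=0
Under OS (3×2), PE[0][1]:
  t=0 PE[0][1]: acc=0 h=0 v=0
  t=1 PE[0][1]: acc=20 h=5 v=4
  t=2 PE[0][1]: acc=36 h=4 v=4
  t=3 PE[0][1]: acc=36 h=0 v=0
  t=4 PE[0][1]: acc=36 h=0 v=0
Under RS (3×2), PE[0][1]:
  t=0 PE[0][1]: acc=0 h=0 v=0
  t=1 PE[0][1]: acc=44 h=44 v=6
  t=2 PE[0][1]: acc=36 h=36 v=4
  t=3 PE[0][1]: acc=0 h=0 v=0
  t=4 PE[0][1]: acc=0 h=0 v=0

dataflow = OS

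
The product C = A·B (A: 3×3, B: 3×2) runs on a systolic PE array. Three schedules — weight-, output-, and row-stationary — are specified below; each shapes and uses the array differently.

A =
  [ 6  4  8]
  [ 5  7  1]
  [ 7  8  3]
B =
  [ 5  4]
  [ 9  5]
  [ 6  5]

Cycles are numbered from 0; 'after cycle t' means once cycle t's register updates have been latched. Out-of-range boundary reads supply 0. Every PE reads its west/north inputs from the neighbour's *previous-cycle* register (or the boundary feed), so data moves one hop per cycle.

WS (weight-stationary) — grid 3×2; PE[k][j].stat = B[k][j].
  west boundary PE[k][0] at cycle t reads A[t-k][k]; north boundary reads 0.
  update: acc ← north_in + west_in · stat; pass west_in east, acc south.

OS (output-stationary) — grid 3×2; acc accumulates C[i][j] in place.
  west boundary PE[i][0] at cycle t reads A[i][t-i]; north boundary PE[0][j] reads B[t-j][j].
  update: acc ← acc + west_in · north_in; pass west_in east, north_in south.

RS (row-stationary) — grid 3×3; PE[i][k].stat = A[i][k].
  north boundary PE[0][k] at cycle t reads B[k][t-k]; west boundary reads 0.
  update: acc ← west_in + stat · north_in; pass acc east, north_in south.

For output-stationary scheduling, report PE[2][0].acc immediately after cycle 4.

PE[2][0].acc = 125

OS (3×2). Following PE[2][0] plus its west/north inputs:
  cycle 0: PE[1][0] → acc 0, east 0, south 0
  cycle 0: PE[2][0] → acc 0, east 0, south 0
  cycle 1: PE[1][0] → acc 25, east 5, south 5
  cycle 1: PE[2][0] → acc 0, east 0, south 0
  cycle 2: PE[1][0] → acc 88, east 7, south 9
  cycle 2: PE[2][0] → acc 35, east 7, south 5
  cycle 3: PE[1][0] → acc 94, east 1, south 6
  cycle 3: PE[2][0] → acc 107, east 8, south 9
  cycle 4: PE[1][0] → acc 94, east 0, south 0
  cycle 4: PE[2][0] → acc 125, east 3, south 6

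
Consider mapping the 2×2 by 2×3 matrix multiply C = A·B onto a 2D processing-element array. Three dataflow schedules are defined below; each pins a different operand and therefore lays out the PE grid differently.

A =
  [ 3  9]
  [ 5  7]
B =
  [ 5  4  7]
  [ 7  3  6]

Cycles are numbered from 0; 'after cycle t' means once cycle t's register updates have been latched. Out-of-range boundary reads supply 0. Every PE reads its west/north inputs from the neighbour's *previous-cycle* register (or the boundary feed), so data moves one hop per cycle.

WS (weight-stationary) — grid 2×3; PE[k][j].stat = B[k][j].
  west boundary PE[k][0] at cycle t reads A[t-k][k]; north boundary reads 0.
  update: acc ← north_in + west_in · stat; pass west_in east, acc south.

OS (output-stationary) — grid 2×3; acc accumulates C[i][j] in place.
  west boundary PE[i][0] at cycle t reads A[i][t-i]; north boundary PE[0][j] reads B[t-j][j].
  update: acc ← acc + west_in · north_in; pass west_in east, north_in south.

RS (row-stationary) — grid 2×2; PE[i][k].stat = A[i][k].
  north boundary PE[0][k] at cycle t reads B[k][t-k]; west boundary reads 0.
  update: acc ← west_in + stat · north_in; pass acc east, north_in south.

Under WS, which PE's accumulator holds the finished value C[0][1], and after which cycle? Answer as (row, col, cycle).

WS: C[0][1] accumulates in PE[1][1]:
  [0] (1,1) acc=0 (h:0 v:0)
  [1] (1,1) acc=0 (h:0 v:0)
  [2] (1,1) acc=39 (h:9 v:39)

(row, col, cycle) = (1, 1, 2)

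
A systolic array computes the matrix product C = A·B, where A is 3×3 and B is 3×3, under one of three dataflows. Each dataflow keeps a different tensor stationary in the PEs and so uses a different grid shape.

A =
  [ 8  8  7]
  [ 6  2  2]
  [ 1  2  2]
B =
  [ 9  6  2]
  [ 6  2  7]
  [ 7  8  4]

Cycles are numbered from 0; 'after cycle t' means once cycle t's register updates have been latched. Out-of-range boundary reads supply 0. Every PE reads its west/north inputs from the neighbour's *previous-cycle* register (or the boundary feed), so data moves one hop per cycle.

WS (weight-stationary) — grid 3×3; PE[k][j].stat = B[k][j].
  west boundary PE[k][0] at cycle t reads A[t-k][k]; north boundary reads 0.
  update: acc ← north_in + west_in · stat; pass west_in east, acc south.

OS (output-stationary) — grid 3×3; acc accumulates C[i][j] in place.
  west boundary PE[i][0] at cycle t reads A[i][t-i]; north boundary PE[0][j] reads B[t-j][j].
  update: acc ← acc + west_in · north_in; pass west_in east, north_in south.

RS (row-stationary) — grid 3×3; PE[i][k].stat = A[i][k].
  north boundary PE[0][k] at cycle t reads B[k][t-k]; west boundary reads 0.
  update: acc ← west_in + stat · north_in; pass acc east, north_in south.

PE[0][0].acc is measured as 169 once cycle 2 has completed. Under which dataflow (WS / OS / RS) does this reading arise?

WS (3×3 grid), PE[0][0]:
  [0] (0,0) acc=72 (h:8 v:72)
  [1] (0,0) acc=54 (h:6 v:54)
  [2] (0,0) acc=9 (h:1 v:9)
OS (3×3 grid), PE[0][0]:
  [0] (0,0) acc=72 (h:8 v:9)
  [1] (0,0) acc=120 (h:8 v:6)
  [2] (0,0) acc=169 (h:7 v:7)
RS (3×3 grid), PE[0][0]:
  [0] (0,0) acc=72 (h:72 v:9)
  [1] (0,0) acc=48 (h:48 v:6)
  [2] (0,0) acc=16 (h:16 v:2)

dataflow = OS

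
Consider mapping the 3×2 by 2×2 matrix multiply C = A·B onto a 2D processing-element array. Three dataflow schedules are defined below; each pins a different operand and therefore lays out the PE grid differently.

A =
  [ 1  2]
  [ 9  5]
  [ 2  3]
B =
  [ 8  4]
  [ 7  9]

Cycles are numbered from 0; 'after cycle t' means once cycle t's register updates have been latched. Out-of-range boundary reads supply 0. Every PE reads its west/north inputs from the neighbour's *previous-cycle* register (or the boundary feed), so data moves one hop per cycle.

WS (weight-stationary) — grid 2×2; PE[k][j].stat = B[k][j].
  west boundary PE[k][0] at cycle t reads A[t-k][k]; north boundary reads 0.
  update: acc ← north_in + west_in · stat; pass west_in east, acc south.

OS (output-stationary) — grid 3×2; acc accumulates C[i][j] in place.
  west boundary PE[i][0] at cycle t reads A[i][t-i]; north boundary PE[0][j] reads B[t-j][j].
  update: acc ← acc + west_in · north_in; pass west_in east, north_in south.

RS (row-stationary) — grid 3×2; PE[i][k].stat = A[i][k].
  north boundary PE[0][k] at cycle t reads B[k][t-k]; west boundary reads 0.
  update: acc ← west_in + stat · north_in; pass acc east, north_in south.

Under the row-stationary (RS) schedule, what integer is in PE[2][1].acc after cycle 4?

PE[2][1].acc = 35

RS on a 3×2 grid — tracing PE[2][1] and its feeders:
  t=0 PE[1][1]: acc=0 h=0 v=0
  t=0 PE[2][0]: acc=0 h=0 v=0
  t=0 PE[2][1]: acc=0 h=0 v=0
  t=1 PE[1][1]: acc=0 h=0 v=0
  t=1 PE[2][0]: acc=0 h=0 v=0
  t=1 PE[2][1]: acc=0 h=0 v=0
  t=2 PE[1][1]: acc=107 h=107 v=7
  t=2 PE[2][0]: acc=16 h=16 v=8
  t=2 PE[2][1]: acc=0 h=0 v=0
  t=3 PE[1][1]: acc=81 h=81 v=9
  t=3 PE[2][0]: acc=8 h=8 v=4
  t=3 PE[2][1]: acc=37 h=37 v=7
  t=4 PE[1][1]: acc=0 h=0 v=0
  t=4 PE[2][0]: acc=0 h=0 v=0
  t=4 PE[2][1]: acc=35 h=35 v=9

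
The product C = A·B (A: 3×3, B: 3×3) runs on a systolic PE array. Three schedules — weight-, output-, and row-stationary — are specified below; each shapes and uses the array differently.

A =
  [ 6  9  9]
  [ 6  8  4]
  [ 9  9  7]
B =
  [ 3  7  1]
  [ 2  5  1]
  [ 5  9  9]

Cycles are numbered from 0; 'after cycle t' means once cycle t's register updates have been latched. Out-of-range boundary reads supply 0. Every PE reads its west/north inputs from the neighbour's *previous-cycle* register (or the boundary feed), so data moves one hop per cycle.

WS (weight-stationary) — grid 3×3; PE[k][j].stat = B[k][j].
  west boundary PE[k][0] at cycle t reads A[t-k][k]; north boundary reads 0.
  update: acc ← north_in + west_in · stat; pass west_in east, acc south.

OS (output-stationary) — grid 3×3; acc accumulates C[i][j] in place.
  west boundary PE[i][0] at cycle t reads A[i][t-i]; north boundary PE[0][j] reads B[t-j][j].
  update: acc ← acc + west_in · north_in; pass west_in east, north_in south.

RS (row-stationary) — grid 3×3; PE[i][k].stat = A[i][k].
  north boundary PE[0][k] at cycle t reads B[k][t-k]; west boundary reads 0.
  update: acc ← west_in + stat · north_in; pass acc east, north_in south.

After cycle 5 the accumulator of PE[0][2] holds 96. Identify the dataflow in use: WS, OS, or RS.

dataflow = OS

WS [3×3] PE[0][2] across cycles:
  cycle 0: PE[0][2] → acc 0, east 0, south 0
  cycle 1: PE[0][2] → acc 0, east 0, south 0
  cycle 2: PE[0][2] → acc 6, east 6, south 6
  cycle 3: PE[0][2] → acc 6, east 6, south 6
  cycle 4: PE[0][2] → acc 9, east 9, south 9
  cycle 5: PE[0][2] → acc 0, east 0, south 0
OS [3×3] PE[0][2] across cycles:
  cycle 0: PE[0][2] → acc 0, east 0, south 0
  cycle 1: PE[0][2] → acc 0, east 0, south 0
  cycle 2: PE[0][2] → acc 6, east 6, south 1
  cycle 3: PE[0][2] → acc 15, east 9, south 1
  cycle 4: PE[0][2] → acc 96, east 9, south 9
  cycle 5: PE[0][2] → acc 96, east 0, south 0
RS [3×3] PE[0][2] across cycles:
  cycle 0: PE[0][2] → acc 0, east 0, south 0
  cycle 1: PE[0][2] → acc 0, east 0, south 0
  cycle 2: PE[0][2] → acc 81, east 81, south 5
  cycle 3: PE[0][2] → acc 168, east 168, south 9
  cycle 4: PE[0][2] → acc 96, east 96, south 9
  cycle 5: PE[0][2] → acc 0, east 0, south 0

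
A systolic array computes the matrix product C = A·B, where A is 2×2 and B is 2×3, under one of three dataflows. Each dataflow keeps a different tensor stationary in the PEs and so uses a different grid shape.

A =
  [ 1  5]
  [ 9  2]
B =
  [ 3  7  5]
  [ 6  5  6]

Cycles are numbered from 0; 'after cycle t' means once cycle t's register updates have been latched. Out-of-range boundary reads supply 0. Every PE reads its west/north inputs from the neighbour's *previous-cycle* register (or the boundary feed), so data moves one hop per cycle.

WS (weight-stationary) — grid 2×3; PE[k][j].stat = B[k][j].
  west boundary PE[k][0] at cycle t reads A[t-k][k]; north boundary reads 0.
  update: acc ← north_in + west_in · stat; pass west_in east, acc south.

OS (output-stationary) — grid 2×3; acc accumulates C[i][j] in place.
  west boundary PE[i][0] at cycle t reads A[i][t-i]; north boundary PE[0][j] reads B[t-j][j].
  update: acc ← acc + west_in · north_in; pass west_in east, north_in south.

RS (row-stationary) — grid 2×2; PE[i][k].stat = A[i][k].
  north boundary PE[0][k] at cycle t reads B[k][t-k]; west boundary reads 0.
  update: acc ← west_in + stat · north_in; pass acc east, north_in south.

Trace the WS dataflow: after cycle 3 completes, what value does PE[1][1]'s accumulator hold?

WS 2×3: PE[1][1] cycle-by-cycle (with neighbour feeds):
  after 0 — PE[0][1] acc=0, pass-E 0, pass-S 0
  after 0 — PE[1][0] acc=0, pass-E 0, pass-S 0
  after 0 — PE[1][1] acc=0, pass-E 0, pass-S 0
  after 1 — PE[0][1] acc=7, pass-E 1, pass-S 7
  after 1 — PE[1][0] acc=33, pass-E 5, pass-S 33
  after 1 — PE[1][1] acc=0, pass-E 0, pass-S 0
  after 2 — PE[0][1] acc=63, pass-E 9, pass-S 63
  after 2 — PE[1][0] acc=39, pass-E 2, pass-S 39
  after 2 — PE[1][1] acc=32, pass-E 5, pass-S 32
  after 3 — PE[0][1] acc=0, pass-E 0, pass-S 0
  after 3 — PE[1][0] acc=0, pass-E 0, pass-S 0
  after 3 — PE[1][1] acc=73, pass-E 2, pass-S 73

PE[1][1].acc = 73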